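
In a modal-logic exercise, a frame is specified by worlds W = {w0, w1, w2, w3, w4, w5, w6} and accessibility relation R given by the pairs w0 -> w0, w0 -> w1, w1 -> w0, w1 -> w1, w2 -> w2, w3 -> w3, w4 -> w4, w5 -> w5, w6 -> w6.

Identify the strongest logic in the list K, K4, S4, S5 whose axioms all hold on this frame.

S5

Transitive (axiom 4): yes — every two-step R-path is closed by a direct edge.
Reflexive (axiom T): yes — every world is R-related to itself.
Euclidean (axiom 5): yes — any two successors of a common world are R-related.
So F validates K, K4, S4, S5. The strongest is S5.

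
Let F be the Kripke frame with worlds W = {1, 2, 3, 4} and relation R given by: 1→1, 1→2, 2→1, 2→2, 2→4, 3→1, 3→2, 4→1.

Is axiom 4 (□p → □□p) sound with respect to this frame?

By correspondence theory, 4 is valid on a frame iff R is transitive.
Transitive: no — 1 R 2 and 2 R 4, but not 1 R 4.

No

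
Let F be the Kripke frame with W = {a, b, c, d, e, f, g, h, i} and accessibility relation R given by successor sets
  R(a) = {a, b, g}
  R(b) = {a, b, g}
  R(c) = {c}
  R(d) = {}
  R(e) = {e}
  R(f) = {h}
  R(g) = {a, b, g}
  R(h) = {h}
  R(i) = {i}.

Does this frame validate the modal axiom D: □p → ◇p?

By correspondence theory, D is valid on a frame iff R is serial.
Serial: no — d has no R-successor.

No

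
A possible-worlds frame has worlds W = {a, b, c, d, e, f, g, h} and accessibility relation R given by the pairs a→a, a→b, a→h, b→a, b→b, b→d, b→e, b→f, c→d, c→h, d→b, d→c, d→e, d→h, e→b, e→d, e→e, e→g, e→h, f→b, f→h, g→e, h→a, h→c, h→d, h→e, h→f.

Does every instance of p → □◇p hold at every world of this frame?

By correspondence theory, B is valid on a frame iff R is symmetric.
Symmetric: yes — every pair in R has its reverse in R.

Yes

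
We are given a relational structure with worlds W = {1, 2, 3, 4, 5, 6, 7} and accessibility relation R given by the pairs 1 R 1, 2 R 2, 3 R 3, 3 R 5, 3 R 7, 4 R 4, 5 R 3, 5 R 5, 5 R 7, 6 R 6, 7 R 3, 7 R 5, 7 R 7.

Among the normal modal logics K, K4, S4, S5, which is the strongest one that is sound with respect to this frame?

S5

Transitive (axiom 4): yes — every two-step R-path is closed by a direct edge.
Reflexive (axiom T): yes — every world is R-related to itself.
Euclidean (axiom 5): yes — any two successors of a common world are R-related.
So F validates K, K4, S4, S5. The strongest is S5.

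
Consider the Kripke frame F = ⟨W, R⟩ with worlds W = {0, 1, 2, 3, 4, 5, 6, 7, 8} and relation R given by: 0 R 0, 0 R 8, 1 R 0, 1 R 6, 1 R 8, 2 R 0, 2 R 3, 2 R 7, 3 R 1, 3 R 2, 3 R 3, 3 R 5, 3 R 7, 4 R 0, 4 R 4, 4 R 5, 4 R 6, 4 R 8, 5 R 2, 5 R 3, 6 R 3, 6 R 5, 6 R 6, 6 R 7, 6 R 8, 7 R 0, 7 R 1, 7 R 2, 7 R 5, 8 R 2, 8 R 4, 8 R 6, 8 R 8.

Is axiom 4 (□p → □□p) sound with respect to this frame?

No

The schema 4 characterises exactly the transitive frames.
Transitive: no — 0 R 8 and 8 R 2, but not 0 R 2.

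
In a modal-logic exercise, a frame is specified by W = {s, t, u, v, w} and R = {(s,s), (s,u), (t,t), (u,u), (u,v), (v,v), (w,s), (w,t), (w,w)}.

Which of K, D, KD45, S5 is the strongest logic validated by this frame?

Serial (axiom D): yes — every world has a successor (e.g. s R s).
Euclidean (axiom 5): no — w R s and w R t, but not s R t.
Transitive (axiom 4): no — s R u and u R v, but not s R v.
Reflexive (axiom T): yes — every world is R-related to itself.
So F validates K, D; KD45 would additionally require R to be Euclidean and transitive. The strongest is D.

D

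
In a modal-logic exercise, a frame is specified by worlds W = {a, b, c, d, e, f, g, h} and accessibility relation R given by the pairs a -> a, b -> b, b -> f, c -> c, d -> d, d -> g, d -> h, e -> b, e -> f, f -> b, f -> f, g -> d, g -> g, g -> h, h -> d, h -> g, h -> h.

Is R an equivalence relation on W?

No

Reflexive: no — e is not related to itself.
Symmetric: no — e R b but not b R e.
Transitive: yes — every two-step R-path is closed by a direct edge.
So R is not an equivalence relation.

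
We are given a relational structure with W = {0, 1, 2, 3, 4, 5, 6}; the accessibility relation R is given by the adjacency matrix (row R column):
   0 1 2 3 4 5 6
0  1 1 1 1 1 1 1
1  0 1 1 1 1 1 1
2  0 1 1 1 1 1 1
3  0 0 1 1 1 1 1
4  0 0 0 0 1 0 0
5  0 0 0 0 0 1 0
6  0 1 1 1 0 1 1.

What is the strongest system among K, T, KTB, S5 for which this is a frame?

T

Reflexive (axiom T): yes — every world is R-related to itself.
Symmetric (axiom B): no — 0 R 1 but not 1 R 0.
Euclidean (axiom 5): no — 0 R 3 and 0 R 1, but not 3 R 1.
So F validates K, T; KTB would additionally require R to be symmetric. The strongest is T.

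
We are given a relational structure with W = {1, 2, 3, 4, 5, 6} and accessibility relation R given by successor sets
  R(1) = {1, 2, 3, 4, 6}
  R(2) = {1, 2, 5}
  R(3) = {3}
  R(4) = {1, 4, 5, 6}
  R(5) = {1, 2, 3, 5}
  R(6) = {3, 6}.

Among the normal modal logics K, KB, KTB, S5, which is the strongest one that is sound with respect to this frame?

Symmetric (axiom B): no — 1 R 3 but not 3 R 1.
Reflexive (axiom T): yes — every world is R-related to itself.
Euclidean (axiom 5): no — 1 R 2 and 1 R 3, but not 2 R 3.
So F validates K; KB would additionally require R to be symmetric. The strongest is K.

K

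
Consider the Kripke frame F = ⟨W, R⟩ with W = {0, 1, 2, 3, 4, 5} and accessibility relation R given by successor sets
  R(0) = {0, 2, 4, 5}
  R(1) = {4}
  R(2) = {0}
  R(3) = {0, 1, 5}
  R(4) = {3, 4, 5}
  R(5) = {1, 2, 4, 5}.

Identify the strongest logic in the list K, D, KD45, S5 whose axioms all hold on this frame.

Serial (axiom D): yes — every world has a successor (e.g. 0 R 0).
Euclidean (axiom 5): no — 0 R 2 and 0 R 4, but not 2 R 4.
Transitive (axiom 4): no — 0 R 4 and 4 R 3, but not 0 R 3.
Reflexive (axiom T): no — 1 is not related to itself.
So F validates K, D; KD45 would additionally require R to be Euclidean and transitive. The strongest is D.

D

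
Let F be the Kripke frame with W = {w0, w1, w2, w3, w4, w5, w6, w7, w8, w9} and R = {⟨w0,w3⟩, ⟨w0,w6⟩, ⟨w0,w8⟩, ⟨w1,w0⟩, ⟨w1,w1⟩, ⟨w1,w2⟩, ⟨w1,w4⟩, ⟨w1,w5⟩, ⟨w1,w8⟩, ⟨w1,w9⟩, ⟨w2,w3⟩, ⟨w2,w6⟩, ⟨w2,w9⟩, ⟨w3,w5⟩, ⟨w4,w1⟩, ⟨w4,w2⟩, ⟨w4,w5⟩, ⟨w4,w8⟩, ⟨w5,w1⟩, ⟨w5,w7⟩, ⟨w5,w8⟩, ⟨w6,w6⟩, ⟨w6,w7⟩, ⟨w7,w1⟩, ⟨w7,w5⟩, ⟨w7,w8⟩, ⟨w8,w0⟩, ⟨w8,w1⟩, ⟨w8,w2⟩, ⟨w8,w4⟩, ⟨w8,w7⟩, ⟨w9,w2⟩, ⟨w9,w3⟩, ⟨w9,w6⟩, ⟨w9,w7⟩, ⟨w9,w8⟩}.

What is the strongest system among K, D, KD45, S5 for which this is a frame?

D

Serial (axiom D): yes — every world has a successor (e.g. w0 R w3).
Euclidean (axiom 5): no — w0 R w3 and w0 R w6, but not w3 R w6.
Transitive (axiom 4): no — w0 R w3 and w3 R w5, but not w0 R w5.
Reflexive (axiom T): no — w0 is not related to itself.
So F validates K, D; KD45 would additionally require R to be Euclidean and transitive. The strongest is D.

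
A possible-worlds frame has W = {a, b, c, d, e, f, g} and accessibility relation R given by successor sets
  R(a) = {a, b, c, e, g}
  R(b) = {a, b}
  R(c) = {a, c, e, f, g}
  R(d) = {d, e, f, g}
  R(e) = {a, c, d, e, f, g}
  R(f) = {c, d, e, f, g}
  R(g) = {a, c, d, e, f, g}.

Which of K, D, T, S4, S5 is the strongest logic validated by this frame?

Serial (axiom D): yes — every world has a successor (e.g. a R a).
Reflexive (axiom T): yes — every world is R-related to itself.
Transitive (axiom 4): no — a R c and c R f, but not a R f.
Euclidean (axiom 5): no — a R b and a R c, but not b R c.
So F validates K, D, T; S4 would additionally require R to be transitive. The strongest is T.

T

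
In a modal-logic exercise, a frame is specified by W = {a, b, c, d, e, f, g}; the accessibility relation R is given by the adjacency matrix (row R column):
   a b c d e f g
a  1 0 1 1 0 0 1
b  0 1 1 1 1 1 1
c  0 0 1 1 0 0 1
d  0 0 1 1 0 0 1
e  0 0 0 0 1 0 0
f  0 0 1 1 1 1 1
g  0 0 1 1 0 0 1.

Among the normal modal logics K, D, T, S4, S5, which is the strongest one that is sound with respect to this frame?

Serial (axiom D): yes — every world has a successor (e.g. a R a).
Reflexive (axiom T): yes — every world is R-related to itself.
Transitive (axiom 4): yes — every two-step R-path is closed by a direct edge.
Euclidean (axiom 5): no — b R c and b R e, but not c R e.
So F validates K, D, T, S4; S5 would additionally require R to be Euclidean. The strongest is S4.

S4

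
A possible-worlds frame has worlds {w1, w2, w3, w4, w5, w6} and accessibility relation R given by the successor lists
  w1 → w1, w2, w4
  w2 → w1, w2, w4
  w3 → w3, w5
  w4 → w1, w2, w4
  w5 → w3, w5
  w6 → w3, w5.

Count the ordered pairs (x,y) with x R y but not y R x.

Enumerating: (w6,w3), (w6,w5).

2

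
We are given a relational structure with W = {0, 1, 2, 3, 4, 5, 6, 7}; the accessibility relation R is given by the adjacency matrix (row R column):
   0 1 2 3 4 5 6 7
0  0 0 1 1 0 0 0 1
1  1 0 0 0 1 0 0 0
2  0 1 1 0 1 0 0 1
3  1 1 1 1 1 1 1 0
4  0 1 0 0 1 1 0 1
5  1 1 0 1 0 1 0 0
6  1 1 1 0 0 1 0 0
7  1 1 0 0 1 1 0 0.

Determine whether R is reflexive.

Reflexive: no — 0 is not related to itself.

No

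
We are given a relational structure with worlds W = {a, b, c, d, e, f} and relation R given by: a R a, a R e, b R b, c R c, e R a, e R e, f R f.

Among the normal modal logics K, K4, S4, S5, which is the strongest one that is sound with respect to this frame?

K4

Transitive (axiom 4): yes — every two-step R-path is closed by a direct edge.
Reflexive (axiom T): no — d is not related to itself.
Euclidean (axiom 5): yes — any two successors of a common world are R-related.
So F validates K, K4; S4 would additionally require R to be reflexive. The strongest is K4.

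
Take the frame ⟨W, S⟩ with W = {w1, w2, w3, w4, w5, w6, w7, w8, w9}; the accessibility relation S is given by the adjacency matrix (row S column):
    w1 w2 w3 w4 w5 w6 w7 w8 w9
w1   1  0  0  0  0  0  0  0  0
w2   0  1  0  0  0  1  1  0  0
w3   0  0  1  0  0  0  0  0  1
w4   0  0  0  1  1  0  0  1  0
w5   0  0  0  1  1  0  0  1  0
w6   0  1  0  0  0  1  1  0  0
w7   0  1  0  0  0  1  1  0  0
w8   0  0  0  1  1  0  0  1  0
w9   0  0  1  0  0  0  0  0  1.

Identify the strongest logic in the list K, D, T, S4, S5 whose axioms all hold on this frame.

S5

Serial (axiom D): yes — every world has a successor (e.g. w1 S w1).
Reflexive (axiom T): yes — every world is S-related to itself.
Transitive (axiom 4): yes — every two-step S-path is closed by a direct edge.
Euclidean (axiom 5): yes — any two successors of a common world are S-related.
So F validates K, D, T, S4, S5. The strongest is S5.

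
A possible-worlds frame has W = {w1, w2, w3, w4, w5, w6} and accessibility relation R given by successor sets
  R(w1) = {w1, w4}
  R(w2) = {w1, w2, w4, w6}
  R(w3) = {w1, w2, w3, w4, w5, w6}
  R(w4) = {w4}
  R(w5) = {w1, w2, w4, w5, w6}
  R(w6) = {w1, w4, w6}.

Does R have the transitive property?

Transitive: yes — every two-step R-path is closed by a direct edge.

Yes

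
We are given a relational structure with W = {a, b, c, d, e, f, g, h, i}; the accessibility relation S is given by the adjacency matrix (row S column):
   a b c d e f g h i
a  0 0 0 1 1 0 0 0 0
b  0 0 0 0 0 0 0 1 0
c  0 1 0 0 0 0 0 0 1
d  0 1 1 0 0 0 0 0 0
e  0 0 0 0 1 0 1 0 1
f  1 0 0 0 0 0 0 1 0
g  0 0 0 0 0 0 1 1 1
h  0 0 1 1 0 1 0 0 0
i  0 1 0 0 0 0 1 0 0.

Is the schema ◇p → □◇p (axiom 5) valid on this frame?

No

The schema 5 characterises exactly the Euclidean frames.
Euclidean: no — a S d and a S e, but not d S e.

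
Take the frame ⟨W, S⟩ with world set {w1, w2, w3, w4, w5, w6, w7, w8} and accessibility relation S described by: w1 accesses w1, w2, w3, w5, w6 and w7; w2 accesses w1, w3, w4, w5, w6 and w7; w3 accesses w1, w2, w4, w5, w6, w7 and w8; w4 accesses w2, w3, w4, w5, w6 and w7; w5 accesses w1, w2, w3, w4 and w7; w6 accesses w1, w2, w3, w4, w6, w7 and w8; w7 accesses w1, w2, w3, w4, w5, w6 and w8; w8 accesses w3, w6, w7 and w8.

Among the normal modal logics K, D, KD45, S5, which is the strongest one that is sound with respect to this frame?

D

Serial (axiom D): yes — every world has a successor (e.g. w1 S w1).
Euclidean (axiom 5): no — w1 S w5 and w1 S w6, but not w5 S w6.
Transitive (axiom 4): no — w1 S w2 and w2 S w4, but not w1 S w4.
Reflexive (axiom T): no — w2 is not related to itself.
So F validates K, D; KD45 would additionally require S to be Euclidean and transitive. The strongest is D.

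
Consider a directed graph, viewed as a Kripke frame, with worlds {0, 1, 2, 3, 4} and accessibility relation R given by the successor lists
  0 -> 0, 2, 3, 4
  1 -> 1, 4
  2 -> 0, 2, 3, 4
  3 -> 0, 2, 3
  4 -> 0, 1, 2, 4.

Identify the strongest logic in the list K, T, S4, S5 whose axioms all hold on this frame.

Reflexive (axiom T): yes — every world is R-related to itself.
Transitive (axiom 4): no — 0 R 4 and 4 R 1, but not 0 R 1.
Euclidean (axiom 5): no — 0 R 3 and 0 R 4, but not 3 R 4.
So F validates K, T; S4 would additionally require R to be transitive. The strongest is T.

T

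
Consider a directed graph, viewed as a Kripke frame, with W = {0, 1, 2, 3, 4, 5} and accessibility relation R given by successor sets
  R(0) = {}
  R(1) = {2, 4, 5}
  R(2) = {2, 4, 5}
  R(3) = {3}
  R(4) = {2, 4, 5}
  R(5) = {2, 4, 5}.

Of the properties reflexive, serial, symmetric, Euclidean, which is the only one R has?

Reflexive: no — 0 is not related to itself.
Serial: no — 0 has no R-successor.
Symmetric: no — 1 R 2 but not 2 R 1.
Euclidean: yes — any two successors of a common world are R-related.
Only Euclidean holds.

Euclidean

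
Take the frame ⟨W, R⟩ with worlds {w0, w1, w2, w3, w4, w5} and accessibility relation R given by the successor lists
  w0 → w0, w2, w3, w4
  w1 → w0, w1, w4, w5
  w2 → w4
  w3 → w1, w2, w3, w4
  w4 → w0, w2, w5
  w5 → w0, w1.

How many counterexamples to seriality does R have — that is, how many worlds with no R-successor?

R is serial; there are no such worlds.

0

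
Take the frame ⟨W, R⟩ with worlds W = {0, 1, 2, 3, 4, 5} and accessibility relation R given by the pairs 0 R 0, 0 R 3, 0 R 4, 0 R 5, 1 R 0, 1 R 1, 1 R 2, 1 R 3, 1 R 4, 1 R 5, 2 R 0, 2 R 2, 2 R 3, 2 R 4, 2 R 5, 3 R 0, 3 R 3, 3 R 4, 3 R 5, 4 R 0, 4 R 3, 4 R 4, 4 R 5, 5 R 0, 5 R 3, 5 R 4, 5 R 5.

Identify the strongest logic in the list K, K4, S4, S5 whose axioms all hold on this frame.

Transitive (axiom 4): yes — every two-step R-path is closed by a direct edge.
Reflexive (axiom T): yes — every world is R-related to itself.
Euclidean (axiom 5): no — 1 R 0 and 1 R 2, but not 0 R 2.
So F validates K, K4, S4; S5 would additionally require R to be Euclidean. The strongest is S4.

S4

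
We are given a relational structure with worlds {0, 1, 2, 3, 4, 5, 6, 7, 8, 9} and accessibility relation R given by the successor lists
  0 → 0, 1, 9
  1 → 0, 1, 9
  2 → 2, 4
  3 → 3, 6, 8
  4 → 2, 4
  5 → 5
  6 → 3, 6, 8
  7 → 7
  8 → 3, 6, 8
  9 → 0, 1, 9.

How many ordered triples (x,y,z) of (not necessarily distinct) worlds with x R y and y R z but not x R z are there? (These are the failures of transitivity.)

0

R is transitive; there are no such tuples.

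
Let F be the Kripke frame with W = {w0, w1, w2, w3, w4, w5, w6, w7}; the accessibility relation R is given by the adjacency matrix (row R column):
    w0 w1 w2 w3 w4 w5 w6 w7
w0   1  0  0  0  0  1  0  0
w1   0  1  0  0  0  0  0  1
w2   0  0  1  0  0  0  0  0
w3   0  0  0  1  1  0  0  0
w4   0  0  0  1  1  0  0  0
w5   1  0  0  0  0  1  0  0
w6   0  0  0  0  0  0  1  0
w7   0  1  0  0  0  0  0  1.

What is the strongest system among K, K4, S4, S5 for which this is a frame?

Transitive (axiom 4): yes — every two-step R-path is closed by a direct edge.
Reflexive (axiom T): yes — every world is R-related to itself.
Euclidean (axiom 5): yes — any two successors of a common world are R-related.
So F validates K, K4, S4, S5. The strongest is S5.

S5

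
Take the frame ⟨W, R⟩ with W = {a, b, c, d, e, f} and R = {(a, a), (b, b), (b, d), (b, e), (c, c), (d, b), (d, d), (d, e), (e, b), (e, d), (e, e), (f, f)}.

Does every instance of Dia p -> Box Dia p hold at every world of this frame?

The schema 5 characterises exactly the Euclidean frames.
Euclidean: yes — any two successors of a common world are R-related.

Yes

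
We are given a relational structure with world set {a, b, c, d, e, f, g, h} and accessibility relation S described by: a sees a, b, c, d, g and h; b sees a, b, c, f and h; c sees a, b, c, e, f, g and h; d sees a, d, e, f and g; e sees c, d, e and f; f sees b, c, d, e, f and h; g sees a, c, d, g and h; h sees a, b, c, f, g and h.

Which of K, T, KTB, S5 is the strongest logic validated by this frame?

Reflexive (axiom T): yes — every world is S-related to itself.
Symmetric (axiom B): yes — every pair in S has its reverse in S.
Euclidean (axiom 5): no — a S b and a S d, but not b S d.
So F validates K, T, KTB; S5 would additionally require S to be Euclidean. The strongest is KTB.

KTB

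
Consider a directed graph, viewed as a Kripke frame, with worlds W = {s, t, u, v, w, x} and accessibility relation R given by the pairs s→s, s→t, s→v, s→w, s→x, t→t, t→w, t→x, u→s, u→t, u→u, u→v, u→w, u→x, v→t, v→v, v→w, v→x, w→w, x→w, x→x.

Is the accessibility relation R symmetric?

Symmetric: no — s R t but not t R s.

No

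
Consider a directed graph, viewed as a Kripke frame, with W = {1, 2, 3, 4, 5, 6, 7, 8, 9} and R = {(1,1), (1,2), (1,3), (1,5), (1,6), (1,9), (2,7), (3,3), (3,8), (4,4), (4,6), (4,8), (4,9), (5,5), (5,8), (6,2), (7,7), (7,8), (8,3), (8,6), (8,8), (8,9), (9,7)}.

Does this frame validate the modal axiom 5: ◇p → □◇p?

No

Axiom 5 corresponds to the accessibility relation being Euclidean.
Euclidean: no — 1 R 2 and 1 R 3, but not 2 R 3.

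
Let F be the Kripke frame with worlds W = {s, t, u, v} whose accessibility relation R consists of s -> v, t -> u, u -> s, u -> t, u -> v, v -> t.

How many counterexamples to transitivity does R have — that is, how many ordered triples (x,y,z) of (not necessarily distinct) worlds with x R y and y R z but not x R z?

Enumerating: (s,v,t), (t,u,s), (t,u,t), (t,u,v), (u,t,u), (v,t,u).

6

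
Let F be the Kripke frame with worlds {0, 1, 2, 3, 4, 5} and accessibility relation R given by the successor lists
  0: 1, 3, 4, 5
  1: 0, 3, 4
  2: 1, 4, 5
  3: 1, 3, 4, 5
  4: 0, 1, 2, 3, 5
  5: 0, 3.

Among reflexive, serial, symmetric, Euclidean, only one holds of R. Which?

serial

Reflexive: no — 0 is not related to itself.
Serial: yes — every world has a successor (e.g. 0 R 1).
Symmetric: no — 0 R 3 but not 3 R 0.
Euclidean: no — 0 R 1 and 0 R 5, but not 1 R 5.
Only serial holds.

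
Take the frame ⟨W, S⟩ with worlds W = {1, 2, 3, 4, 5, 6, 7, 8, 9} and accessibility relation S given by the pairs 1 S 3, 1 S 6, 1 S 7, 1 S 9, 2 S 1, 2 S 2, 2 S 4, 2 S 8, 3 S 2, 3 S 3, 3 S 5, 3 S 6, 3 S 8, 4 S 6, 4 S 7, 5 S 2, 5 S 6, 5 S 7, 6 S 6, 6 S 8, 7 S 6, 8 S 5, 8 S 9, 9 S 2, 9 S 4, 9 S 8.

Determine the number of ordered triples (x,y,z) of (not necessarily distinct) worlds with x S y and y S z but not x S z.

Enumerating: (1,3,2), (1,3,5), (1,3,8), (1,6,8), (1,9,2), (1,9,4), (1,9,8), (2,1,3), (2,1,6), (2,1,7), (2,1,9), (2,4,6), … and 26 more.
Total: 38.

38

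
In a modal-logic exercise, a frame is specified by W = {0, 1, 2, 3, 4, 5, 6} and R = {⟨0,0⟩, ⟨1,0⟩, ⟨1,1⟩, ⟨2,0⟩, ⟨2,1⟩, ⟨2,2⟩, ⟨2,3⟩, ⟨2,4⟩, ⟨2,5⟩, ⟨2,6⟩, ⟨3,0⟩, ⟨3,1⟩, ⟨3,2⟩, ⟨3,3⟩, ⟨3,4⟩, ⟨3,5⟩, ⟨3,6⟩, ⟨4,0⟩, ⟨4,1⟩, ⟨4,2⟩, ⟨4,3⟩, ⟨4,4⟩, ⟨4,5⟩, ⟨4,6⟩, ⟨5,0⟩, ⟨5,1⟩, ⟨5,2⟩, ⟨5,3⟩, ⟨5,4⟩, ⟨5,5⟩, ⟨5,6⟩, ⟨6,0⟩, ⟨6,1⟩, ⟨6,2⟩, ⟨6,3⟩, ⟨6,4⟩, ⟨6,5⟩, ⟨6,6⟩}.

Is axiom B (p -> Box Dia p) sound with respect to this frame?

The schema B characterises exactly the symmetric frames.
Symmetric: no — 1 R 0 but not 0 R 1.

No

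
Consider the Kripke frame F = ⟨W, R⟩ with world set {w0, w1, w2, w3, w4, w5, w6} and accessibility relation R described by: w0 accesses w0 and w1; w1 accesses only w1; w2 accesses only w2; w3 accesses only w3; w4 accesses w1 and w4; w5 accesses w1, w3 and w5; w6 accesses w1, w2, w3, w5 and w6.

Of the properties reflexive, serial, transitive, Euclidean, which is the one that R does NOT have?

Euclidean

Reflexive: yes — every world is R-related to itself.
Serial: yes — every world has a successor (e.g. w0 R w0).
Transitive: yes — every two-step R-path is closed by a direct edge.
Euclidean: no — w5 R w1 and w5 R w3, but not w1 R w3.
Only Euclidean fails.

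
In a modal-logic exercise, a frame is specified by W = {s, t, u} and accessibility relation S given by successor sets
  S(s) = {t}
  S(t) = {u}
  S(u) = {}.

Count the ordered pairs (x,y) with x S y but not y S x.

Enumerating: (s,t), (t,u).

2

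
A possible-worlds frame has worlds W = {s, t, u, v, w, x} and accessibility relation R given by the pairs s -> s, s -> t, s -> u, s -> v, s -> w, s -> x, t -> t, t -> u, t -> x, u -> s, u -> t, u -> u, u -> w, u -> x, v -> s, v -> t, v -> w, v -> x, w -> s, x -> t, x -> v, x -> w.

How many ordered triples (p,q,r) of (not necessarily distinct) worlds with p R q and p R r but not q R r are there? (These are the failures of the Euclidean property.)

38

Enumerating: (s,t,s), (s,t,v), (s,t,w), (s,u,v), (s,v,u), (s,v,v), (s,w,t), (s,w,u), (s,w,v), (s,w,w), (s,w,x), (s,x,s), … and 26 more.
Total: 38.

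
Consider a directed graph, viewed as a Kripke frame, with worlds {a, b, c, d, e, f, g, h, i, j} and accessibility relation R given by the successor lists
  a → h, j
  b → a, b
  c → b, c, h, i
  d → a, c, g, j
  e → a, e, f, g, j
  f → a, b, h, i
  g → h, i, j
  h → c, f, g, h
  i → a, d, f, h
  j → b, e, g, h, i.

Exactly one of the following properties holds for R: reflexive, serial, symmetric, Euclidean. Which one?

serial

Reflexive: no — a is not related to itself.
Serial: yes — every world has a successor (e.g. a R h).
Symmetric: no — a R h but not h R a.
Euclidean: no — a R h and a R j, but not h R j.
Only serial holds.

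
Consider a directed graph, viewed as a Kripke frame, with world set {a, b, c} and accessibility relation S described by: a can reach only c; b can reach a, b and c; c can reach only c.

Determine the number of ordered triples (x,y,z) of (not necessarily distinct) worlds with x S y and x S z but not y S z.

4

Enumerating: (b,a,a), (b,a,b), (b,c,a), (b,c,b).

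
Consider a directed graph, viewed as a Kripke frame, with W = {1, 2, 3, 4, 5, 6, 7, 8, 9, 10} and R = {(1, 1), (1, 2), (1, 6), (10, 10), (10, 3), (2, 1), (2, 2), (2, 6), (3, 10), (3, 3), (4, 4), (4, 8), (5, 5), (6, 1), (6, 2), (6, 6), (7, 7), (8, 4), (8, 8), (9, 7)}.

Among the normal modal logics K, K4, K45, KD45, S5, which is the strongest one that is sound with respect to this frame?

KD45

Transitive (axiom 4): yes — every two-step R-path is closed by a direct edge.
Euclidean (axiom 5): yes — any two successors of a common world are R-related.
Serial (axiom D): yes — every world has a successor (e.g. 1 R 1).
Reflexive (axiom T): no — 9 is not related to itself.
So F validates K, K4, K45, KD45; S5 would additionally require R to be reflexive. The strongest is KD45.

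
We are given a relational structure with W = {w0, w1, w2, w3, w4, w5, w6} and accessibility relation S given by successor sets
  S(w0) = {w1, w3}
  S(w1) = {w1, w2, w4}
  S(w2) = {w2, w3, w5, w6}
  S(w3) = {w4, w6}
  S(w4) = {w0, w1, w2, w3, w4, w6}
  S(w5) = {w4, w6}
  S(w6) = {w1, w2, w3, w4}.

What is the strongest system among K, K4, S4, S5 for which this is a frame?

K

Transitive (axiom 4): no — w0 S w1 and w1 S w2, but not w0 S w2.
Reflexive (axiom T): no — w0 is not related to itself.
Euclidean (axiom 5): no — w0 S w1 and w0 S w3, but not w1 S w3.
So F validates K; K4 would additionally require S to be transitive. The strongest is K.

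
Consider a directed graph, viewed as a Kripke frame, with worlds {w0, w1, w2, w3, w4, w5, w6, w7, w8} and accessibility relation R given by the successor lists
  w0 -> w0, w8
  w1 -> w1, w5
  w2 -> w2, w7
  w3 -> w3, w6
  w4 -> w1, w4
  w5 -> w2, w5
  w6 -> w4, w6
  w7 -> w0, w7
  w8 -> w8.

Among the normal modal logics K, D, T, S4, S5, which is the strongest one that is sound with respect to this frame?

Serial (axiom D): yes — every world has a successor (e.g. w0 R w0).
Reflexive (axiom T): yes — every world is R-related to itself.
Transitive (axiom 4): no — w1 R w5 and w5 R w2, but not w1 R w2.
Euclidean (axiom 5): no — w0 R w8 and w0 R w0, but not w8 R w0.
So F validates K, D, T; S4 would additionally require R to be transitive. The strongest is T.

T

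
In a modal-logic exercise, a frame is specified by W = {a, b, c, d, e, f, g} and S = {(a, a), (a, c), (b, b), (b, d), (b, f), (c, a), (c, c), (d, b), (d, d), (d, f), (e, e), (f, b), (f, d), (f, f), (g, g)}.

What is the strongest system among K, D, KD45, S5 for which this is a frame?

Serial (axiom D): yes — every world has a successor (e.g. a S a).
Euclidean (axiom 5): yes — any two successors of a common world are S-related.
Transitive (axiom 4): yes — every two-step S-path is closed by a direct edge.
Reflexive (axiom T): yes — every world is S-related to itself.
So F validates K, D, KD45, S5. The strongest is S5.

S5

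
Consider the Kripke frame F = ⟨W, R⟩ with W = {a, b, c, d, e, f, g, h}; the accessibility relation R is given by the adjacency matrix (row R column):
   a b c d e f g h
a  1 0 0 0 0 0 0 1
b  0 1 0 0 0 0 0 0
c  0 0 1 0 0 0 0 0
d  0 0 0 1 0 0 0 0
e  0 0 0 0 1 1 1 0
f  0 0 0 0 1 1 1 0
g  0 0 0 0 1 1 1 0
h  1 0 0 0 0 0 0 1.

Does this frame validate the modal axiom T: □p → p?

By correspondence theory, T is valid on a frame iff R is reflexive.
Reflexive: yes — every world is R-related to itself.

Yes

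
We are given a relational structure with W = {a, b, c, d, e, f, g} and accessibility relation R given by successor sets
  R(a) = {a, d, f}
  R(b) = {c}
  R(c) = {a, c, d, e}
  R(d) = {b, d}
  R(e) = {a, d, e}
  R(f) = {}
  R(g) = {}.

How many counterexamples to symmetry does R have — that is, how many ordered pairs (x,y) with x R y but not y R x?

Enumerating: (a,d), (a,f), (b,c), (c,a), (c,d), (c,e), (d,b), (e,a), (e,d).

9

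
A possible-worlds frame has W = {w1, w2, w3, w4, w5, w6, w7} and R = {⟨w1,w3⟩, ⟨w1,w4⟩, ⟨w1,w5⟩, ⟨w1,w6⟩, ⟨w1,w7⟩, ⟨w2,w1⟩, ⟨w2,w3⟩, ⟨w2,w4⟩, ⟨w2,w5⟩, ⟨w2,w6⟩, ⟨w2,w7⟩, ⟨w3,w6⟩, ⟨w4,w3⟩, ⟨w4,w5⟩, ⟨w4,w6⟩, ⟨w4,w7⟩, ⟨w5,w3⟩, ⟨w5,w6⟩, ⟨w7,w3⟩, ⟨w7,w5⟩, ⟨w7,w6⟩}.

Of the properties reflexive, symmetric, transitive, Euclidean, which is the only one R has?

Reflexive: no — w1 is not related to itself.
Symmetric: no — w1 R w3 but not w3 R w1.
Transitive: yes — every two-step R-path is closed by a direct edge.
Euclidean: no — w1 R w3 and w1 R w4, but not w3 R w4.
Only transitive holds.

transitive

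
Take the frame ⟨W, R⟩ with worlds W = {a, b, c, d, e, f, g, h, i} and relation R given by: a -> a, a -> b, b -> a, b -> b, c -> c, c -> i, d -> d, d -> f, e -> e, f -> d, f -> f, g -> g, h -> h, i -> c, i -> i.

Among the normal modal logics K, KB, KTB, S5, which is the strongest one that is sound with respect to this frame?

Symmetric (axiom B): yes — every pair in R has its reverse in R.
Reflexive (axiom T): yes — every world is R-related to itself.
Euclidean (axiom 5): yes — any two successors of a common world are R-related.
So F validates K, KB, KTB, S5. The strongest is S5.

S5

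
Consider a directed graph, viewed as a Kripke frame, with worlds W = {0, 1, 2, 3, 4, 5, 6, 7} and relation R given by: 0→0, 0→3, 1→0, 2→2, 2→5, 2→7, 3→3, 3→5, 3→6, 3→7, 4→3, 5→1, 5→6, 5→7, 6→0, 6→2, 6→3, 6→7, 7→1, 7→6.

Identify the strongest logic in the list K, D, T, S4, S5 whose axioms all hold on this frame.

D

Serial (axiom D): yes — every world has a successor (e.g. 0 R 0).
Reflexive (axiom T): no — 1 is not related to itself.
Transitive (axiom 4): no — 0 R 3 and 3 R 5, but not 0 R 5.
Euclidean (axiom 5): no — 2 R 7 and 2 R 5, but not 7 R 5.
So F validates K, D; T would additionally require R to be reflexive. The strongest is D.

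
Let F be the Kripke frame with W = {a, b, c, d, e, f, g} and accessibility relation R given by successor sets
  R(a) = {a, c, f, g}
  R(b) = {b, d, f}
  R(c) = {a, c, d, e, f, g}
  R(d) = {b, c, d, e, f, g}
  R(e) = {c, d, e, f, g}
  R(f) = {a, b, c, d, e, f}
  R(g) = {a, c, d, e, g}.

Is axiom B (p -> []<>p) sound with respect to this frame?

Yes

Axiom B corresponds to the accessibility relation being symmetric.
Symmetric: yes — every pair in R has its reverse in R.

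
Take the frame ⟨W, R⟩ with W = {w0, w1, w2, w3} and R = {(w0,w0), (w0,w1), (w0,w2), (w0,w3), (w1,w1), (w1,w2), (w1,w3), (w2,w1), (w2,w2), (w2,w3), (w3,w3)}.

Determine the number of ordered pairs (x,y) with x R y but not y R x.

Enumerating: (w0,w1), (w0,w2), (w0,w3), (w1,w3), (w2,w3).

5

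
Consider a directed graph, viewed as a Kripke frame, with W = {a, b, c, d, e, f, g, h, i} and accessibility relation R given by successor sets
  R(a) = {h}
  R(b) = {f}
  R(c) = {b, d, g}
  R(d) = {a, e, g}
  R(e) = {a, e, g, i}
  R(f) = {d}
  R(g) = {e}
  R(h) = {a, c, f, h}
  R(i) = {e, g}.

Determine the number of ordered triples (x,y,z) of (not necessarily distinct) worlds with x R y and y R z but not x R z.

Enumerating: (a,h,a), (a,h,c), (a,h,f), (b,f,d), (c,b,f), (c,d,a), (c,d,e), (c,g,e), (d,a,h), (d,e,i), (e,a,h), (f,d,a), … and 11 more.
Total: 23.

23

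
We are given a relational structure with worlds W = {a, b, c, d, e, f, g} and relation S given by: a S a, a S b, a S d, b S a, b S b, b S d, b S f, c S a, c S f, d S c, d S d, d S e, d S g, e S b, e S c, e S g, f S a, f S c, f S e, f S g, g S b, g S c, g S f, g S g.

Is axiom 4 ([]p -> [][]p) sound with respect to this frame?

No

Axiom 4 corresponds to the accessibility relation being transitive.
Transitive: no — a S b and b S f, but not a S f.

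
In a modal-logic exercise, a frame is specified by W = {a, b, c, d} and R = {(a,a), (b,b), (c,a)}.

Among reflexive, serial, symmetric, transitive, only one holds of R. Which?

Reflexive: no — c is not related to itself.
Serial: no — d has no R-successor.
Symmetric: no — c R a but not a R c.
Transitive: yes — every two-step R-path is closed by a direct edge.
Only transitive holds.

transitive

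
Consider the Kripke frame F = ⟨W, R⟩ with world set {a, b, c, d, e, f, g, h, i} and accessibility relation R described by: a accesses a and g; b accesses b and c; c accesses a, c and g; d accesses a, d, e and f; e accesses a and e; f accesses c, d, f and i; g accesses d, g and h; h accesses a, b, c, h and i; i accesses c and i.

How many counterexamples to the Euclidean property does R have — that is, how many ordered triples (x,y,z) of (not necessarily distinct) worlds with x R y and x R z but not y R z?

Enumerating: (a,g,a), (b,c,b), (c,a,c), (c,g,a), (c,g,c), (d,a,d), (d,a,e), (d,a,f), (d,e,d), (d,e,f), (d,f,a), (d,f,e), … and 26 more.
Total: 38.

38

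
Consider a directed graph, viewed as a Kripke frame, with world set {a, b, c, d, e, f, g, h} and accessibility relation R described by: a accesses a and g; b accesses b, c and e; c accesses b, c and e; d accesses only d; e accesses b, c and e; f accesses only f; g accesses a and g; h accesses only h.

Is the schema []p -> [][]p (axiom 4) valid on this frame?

Axiom 4 corresponds to the accessibility relation being transitive.
Transitive: yes — every two-step R-path is closed by a direct edge.

Yes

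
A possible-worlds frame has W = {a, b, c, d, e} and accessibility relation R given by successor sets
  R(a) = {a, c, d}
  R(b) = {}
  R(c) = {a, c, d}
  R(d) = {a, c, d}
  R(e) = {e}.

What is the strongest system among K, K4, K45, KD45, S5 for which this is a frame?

Transitive (axiom 4): yes — every two-step R-path is closed by a direct edge.
Euclidean (axiom 5): yes — any two successors of a common world are R-related.
Serial (axiom D): no — b has no R-successor.
Reflexive (axiom T): no — b is not related to itself.
So F validates K, K4, K45; KD45 would additionally require R to be serial. The strongest is K45.

K45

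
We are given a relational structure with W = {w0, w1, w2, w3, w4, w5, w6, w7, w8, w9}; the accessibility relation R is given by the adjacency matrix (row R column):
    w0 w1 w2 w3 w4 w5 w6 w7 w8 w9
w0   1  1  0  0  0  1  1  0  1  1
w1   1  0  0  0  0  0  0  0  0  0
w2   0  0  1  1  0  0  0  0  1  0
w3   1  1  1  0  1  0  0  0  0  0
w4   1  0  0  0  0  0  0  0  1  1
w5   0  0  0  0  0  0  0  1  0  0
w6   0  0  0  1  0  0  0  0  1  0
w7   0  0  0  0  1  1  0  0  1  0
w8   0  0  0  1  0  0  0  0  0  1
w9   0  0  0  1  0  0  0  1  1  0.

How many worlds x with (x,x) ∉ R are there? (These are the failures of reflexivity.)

8

Enumerating: w1, w3, w4, w5, w6, w7, w8, w9.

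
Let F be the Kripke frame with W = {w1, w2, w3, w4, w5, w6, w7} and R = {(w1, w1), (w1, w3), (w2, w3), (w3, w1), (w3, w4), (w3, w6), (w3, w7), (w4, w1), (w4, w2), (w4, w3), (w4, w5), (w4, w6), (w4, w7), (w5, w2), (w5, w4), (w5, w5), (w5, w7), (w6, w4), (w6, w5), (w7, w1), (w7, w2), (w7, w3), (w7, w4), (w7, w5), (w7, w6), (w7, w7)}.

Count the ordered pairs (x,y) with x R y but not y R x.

9

Enumerating: (w2,w3), (w3,w6), (w4,w1), (w4,w2), (w5,w2), (w6,w5), (w7,w1), (w7,w2), (w7,w6).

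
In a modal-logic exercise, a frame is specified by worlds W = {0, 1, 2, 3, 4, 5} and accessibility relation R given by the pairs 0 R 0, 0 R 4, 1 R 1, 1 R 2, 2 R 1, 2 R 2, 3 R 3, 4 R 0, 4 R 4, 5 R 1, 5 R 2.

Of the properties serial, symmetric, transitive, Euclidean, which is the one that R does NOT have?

symmetric

Serial: yes — every world has a successor (e.g. 0 R 0).
Symmetric: no — 5 R 1 but not 1 R 5.
Transitive: yes — every two-step R-path is closed by a direct edge.
Euclidean: yes — any two successors of a common world are R-related.
Only symmetric fails.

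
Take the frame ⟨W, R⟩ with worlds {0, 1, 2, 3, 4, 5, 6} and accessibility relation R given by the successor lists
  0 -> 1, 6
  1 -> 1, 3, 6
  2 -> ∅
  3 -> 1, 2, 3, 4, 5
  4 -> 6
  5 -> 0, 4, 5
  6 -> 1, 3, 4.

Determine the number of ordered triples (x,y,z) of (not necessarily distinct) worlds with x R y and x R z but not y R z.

30

Enumerating: (0,6,6), (1,3,6), (1,6,6), (3,1,2), (3,1,4), (3,1,5), (3,2,1), (3,2,2), (3,2,3), (3,2,4), (3,2,5), (3,4,1), … and 18 more.
Total: 30.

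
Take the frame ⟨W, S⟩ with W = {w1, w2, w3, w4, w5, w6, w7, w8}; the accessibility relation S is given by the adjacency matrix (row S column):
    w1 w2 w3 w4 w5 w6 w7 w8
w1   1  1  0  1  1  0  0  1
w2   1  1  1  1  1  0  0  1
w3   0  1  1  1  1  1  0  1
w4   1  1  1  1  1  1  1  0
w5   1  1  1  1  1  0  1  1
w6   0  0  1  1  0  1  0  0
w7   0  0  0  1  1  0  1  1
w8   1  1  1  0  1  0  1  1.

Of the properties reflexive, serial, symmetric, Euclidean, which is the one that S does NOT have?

Reflexive: yes — every world is S-related to itself.
Serial: yes — every world has a successor (e.g. w1 S w1).
Symmetric: yes — every pair in S has its reverse in S.
Euclidean: no — w1 S w4 and w1 S w8, but not w4 S w8.
Only Euclidean fails.

Euclidean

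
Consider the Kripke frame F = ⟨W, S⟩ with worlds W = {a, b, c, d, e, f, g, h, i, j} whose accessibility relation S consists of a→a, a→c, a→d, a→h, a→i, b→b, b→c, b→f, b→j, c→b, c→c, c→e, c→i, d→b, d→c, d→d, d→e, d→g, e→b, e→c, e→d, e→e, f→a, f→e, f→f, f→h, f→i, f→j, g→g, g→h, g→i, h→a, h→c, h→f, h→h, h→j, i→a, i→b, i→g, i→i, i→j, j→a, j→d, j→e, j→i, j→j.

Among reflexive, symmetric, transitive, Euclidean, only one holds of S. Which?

Reflexive: yes — every world is S-related to itself.
Symmetric: no — a S c but not c S a.
Transitive: no — a S c and c S b, but not a S b.
Euclidean: no — a S c and a S d, but not c S d.
Only reflexive holds.

reflexive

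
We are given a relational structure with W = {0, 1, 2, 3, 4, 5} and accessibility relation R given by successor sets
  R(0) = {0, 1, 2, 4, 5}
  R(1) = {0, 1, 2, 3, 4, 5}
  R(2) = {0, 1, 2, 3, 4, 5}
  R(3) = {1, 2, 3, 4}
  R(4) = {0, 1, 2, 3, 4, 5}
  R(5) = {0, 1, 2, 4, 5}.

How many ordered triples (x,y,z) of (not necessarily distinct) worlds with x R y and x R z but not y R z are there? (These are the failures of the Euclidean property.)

Enumerating: (1,0,3), (1,3,0), (1,3,5), (1,5,3), (2,0,3), (2,3,0), (2,3,5), (2,5,3), (4,0,3), (4,3,0), (4,3,5), (4,5,3).

12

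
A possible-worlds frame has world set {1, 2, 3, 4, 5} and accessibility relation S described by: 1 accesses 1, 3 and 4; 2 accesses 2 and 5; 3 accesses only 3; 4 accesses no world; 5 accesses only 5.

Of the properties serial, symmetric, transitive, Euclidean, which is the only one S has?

Serial: no — 4 has no S-successor.
Symmetric: no — 1 S 3 but not 3 S 1.
Transitive: yes — every two-step S-path is closed by a direct edge.
Euclidean: no — 1 S 3 and 1 S 4, but not 3 S 4.
Only transitive holds.

transitive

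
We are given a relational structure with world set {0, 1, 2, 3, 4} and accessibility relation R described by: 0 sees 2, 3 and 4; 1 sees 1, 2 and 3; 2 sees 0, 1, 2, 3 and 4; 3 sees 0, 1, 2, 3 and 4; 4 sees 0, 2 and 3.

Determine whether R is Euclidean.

No

Euclidean: no — 2 R 0 and 2 R 1, but not 0 R 1.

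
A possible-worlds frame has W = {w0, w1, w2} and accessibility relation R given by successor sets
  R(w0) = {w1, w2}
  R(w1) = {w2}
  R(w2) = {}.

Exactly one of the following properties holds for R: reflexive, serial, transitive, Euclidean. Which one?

Reflexive: no — w0 is not related to itself.
Serial: no — w2 has no R-successor.
Transitive: yes — every two-step R-path is closed by a direct edge.
Euclidean: no — w0 R w2 and w0 R w1, but not w2 R w1.
Only transitive holds.

transitive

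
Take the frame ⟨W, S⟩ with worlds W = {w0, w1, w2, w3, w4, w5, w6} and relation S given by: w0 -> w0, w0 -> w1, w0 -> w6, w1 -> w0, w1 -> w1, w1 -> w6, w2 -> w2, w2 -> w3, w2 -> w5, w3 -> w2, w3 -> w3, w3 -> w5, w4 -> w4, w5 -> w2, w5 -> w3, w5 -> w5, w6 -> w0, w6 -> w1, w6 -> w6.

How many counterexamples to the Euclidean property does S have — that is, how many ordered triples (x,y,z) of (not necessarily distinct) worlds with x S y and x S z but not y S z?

0

S is Euclidean; there are no such tuples.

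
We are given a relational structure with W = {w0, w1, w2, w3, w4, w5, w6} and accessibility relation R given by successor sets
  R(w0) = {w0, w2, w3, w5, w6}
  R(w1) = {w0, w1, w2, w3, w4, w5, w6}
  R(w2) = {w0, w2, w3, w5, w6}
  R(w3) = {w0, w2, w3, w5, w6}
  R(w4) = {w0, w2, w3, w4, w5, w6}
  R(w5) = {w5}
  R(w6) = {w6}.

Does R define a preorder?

Yes

Reflexive: yes — every world is R-related to itself.
Transitive: yes — every two-step R-path is closed by a direct edge.
So R is a preorder.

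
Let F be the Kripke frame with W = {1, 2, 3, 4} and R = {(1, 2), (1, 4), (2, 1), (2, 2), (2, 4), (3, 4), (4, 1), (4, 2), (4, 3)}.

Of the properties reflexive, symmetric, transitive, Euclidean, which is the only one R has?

Reflexive: no — 1 is not related to itself.
Symmetric: yes — every pair in R has its reverse in R.
Transitive: no — 1 R 4 and 4 R 3, but not 1 R 3.
Euclidean: no — 4 R 1 and 4 R 3, but not 1 R 3.
Only symmetric holds.

symmetric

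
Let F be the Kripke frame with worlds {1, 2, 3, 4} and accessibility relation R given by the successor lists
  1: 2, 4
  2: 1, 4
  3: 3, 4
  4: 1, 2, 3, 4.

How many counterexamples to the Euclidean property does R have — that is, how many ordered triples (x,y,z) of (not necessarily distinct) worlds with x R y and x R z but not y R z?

Enumerating: (1,2,2), (2,1,1), (4,1,1), (4,1,3), (4,2,2), (4,2,3), (4,3,1), (4,3,2).

8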